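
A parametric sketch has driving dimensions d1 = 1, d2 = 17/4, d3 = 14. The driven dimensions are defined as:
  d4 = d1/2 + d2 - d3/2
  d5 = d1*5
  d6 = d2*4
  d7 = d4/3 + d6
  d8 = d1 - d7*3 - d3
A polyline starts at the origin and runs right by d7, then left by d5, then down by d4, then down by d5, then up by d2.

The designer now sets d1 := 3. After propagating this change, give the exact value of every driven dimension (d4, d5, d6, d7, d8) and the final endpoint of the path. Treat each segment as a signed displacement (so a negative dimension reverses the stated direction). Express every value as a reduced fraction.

Apply edit: d1 := 3
  d4 = d1/2 + d2 - d3/2 = -5/4
  d5 = d1*5 = 15
  d6 = d2*4 = 17
  d7 = d4/3 + d6 = 199/12
  d8 = d1 - d7*3 - d3 = -243/4
Walk from origin (0, 0):
  seg 1: right by d7 = 199/12 → (199/12, 0)
  seg 2: left by d5 = 15 → (19/12, 0)
  seg 3: down by d4 = -5/4 → (19/12, 5/4)
  seg 4: down by d5 = 15 → (19/12, -55/4)
  seg 5: up by d2 = 17/4 → (19/12, -19/2)

d4 = -5/4
d5 = 15
d6 = 17
d7 = 199/12
d8 = -243/4
endpoint = (19/12, -19/2)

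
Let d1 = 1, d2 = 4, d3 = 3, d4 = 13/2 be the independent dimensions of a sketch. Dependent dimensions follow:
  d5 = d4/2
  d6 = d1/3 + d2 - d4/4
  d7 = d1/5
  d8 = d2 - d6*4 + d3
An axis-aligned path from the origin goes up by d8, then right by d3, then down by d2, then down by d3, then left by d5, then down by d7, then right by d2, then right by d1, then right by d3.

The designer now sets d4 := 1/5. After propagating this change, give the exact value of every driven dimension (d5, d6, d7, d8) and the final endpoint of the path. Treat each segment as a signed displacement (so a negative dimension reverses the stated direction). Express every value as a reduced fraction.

d5 = 1/10
d6 = 257/60
d7 = 1/5
d8 = -152/15
endpoint = (109/10, -52/3)

Apply edit: d4 := 1/5
  d5 = d4/2 = 1/10
  d6 = d1/3 + d2 - d4/4 = 257/60
  d7 = d1/5 = 1/5
  d8 = d2 - d6*4 + d3 = -152/15
Walk from origin (0, 0):
  seg 1: up by d8 = -152/15 → (0, -152/15)
  seg 2: right by d3 = 3 → (3, -152/15)
  seg 3: down by d2 = 4 → (3, -212/15)
  seg 4: down by d3 = 3 → (3, -257/15)
  seg 5: left by d5 = 1/10 → (29/10, -257/15)
  seg 6: down by d7 = 1/5 → (29/10, -52/3)
  seg 7: right by d2 = 4 → (69/10, -52/3)
  seg 8: right by d1 = 1 → (79/10, -52/3)
  seg 9: right by d3 = 3 → (109/10, -52/3)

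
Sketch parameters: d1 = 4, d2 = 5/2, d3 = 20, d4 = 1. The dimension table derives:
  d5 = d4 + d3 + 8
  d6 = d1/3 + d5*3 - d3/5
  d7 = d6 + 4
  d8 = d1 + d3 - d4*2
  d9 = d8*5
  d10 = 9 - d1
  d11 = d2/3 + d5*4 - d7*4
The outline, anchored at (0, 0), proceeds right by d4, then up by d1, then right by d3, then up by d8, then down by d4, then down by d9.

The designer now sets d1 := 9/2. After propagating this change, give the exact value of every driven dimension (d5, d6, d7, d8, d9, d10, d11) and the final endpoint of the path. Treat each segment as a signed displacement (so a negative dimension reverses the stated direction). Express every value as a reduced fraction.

Apply edit: d1 := 9/2
  d5 = d4 + d3 + 8 = 29
  d6 = d1/3 + d5*3 - d3/5 = 169/2
  d7 = d6 + 4 = 177/2
  d8 = d1 + d3 - d4*2 = 45/2
  d9 = d8*5 = 225/2
  d10 = 9 - d1 = 9/2
  d11 = d2/3 + d5*4 - d7*4 = -1423/6
Walk from origin (0, 0):
  seg 1: right by d4 = 1 → (1, 0)
  seg 2: up by d1 = 9/2 → (1, 9/2)
  seg 3: right by d3 = 20 → (21, 9/2)
  seg 4: up by d8 = 45/2 → (21, 27)
  seg 5: down by d4 = 1 → (21, 26)
  seg 6: down by d9 = 225/2 → (21, -173/2)

d5 = 29
d6 = 169/2
d7 = 177/2
d8 = 45/2
d9 = 225/2
d10 = 9/2
d11 = -1423/6
endpoint = (21, -173/2)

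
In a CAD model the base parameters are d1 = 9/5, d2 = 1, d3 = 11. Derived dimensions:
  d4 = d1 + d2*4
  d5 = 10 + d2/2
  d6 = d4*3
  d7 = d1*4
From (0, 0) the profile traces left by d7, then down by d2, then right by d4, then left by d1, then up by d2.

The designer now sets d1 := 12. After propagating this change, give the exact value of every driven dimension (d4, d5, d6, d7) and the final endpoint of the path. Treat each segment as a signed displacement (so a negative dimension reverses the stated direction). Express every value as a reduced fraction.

d4 = 16
d5 = 21/2
d6 = 48
d7 = 48
endpoint = (-44, 0)

Apply edit: d1 := 12
  d4 = d1 + d2*4 = 16
  d5 = 10 + d2/2 = 21/2
  d6 = d4*3 = 48
  d7 = d1*4 = 48
Walk from origin (0, 0):
  seg 1: left by d7 = 48 → (-48, 0)
  seg 2: down by d2 = 1 → (-48, -1)
  seg 3: right by d4 = 16 → (-32, -1)
  seg 4: left by d1 = 12 → (-44, -1)
  seg 5: up by d2 = 1 → (-44, 0)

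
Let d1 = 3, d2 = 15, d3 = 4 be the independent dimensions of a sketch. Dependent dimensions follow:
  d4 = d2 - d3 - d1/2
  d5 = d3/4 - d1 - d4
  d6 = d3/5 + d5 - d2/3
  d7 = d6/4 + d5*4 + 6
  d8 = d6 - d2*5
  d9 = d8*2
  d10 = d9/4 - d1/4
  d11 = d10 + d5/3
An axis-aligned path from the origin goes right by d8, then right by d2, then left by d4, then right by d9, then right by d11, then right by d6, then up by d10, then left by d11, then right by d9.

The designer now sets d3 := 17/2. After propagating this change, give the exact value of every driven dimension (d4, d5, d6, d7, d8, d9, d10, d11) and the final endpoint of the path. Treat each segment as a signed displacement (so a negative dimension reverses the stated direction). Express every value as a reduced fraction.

Apply edit: d3 := 17/2
  d4 = d2 - d3 - d1/2 = 5
  d5 = d3/4 - d1 - d4 = -47/8
  d6 = d3/5 + d5 - d2/3 = -367/40
  d7 = d6/4 + d5*4 + 6 = -3167/160
  d8 = d6 - d2*5 = -3367/40
  d9 = d8*2 = -3367/20
  d10 = d9/4 - d1/4 = -3427/80
  d11 = d10 + d5/3 = -10751/240
Walk from origin (0, 0):
  seg 1: right by d8 = -3367/40 → (-3367/40, 0)
  seg 2: right by d2 = 15 → (-2767/40, 0)
  seg 3: left by d4 = 5 → (-2967/40, 0)
  seg 4: right by d9 = -3367/20 → (-9701/40, 0)
  seg 5: right by d11 = -10751/240 → (-68957/240, 0)
  seg 6: right by d6 = -367/40 → (-71159/240, 0)
  seg 7: up by d10 = -3427/80 → (-71159/240, -3427/80)
  seg 8: left by d11 = -10751/240 → (-2517/10, -3427/80)
  seg 9: right by d9 = -3367/20 → (-8401/20, -3427/80)

d4 = 5
d5 = -47/8
d6 = -367/40
d7 = -3167/160
d8 = -3367/40
d9 = -3367/20
d10 = -3427/80
d11 = -10751/240
endpoint = (-8401/20, -3427/80)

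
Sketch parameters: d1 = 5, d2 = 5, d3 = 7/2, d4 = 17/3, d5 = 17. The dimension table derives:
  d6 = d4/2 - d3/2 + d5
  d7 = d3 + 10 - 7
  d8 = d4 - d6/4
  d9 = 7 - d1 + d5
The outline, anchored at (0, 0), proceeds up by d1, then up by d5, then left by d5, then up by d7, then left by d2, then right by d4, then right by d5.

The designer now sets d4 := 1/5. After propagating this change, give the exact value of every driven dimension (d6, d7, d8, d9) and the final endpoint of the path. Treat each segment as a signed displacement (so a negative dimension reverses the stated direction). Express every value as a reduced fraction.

d6 = 307/20
d7 = 13/2
d8 = -291/80
d9 = 19
endpoint = (-24/5, 57/2)

Apply edit: d4 := 1/5
  d6 = d4/2 - d3/2 + d5 = 307/20
  d7 = d3 + 10 - 7 = 13/2
  d8 = d4 - d6/4 = -291/80
  d9 = 7 - d1 + d5 = 19
Walk from origin (0, 0):
  seg 1: up by d1 = 5 → (0, 5)
  seg 2: up by d5 = 17 → (0, 22)
  seg 3: left by d5 = 17 → (-17, 22)
  seg 4: up by d7 = 13/2 → (-17, 57/2)
  seg 5: left by d2 = 5 → (-22, 57/2)
  seg 6: right by d4 = 1/5 → (-109/5, 57/2)
  seg 7: right by d5 = 17 → (-24/5, 57/2)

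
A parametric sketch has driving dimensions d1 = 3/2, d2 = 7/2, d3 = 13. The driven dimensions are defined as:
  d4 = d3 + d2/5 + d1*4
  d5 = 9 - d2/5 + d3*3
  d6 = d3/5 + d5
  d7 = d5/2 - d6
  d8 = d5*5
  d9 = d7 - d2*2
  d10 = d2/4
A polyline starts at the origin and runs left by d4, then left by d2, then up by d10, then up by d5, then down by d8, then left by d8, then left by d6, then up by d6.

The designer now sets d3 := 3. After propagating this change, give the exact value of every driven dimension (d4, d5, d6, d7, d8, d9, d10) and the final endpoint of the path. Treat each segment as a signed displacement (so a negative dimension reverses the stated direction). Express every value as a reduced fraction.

Apply edit: d3 := 3
  d4 = d3 + d2/5 + d1*4 = 97/10
  d5 = 9 - d2/5 + d3*3 = 173/10
  d6 = d3/5 + d5 = 179/10
  d7 = d5/2 - d6 = -37/4
  d8 = d5*5 = 173/2
  d9 = d7 - d2*2 = -65/4
  d10 = d2/4 = 7/8
Walk from origin (0, 0):
  seg 1: left by d4 = 97/10 → (-97/10, 0)
  seg 2: left by d2 = 7/2 → (-66/5, 0)
  seg 3: up by d10 = 7/8 → (-66/5, 7/8)
  seg 4: up by d5 = 173/10 → (-66/5, 727/40)
  seg 5: down by d8 = 173/2 → (-66/5, -2733/40)
  seg 6: left by d8 = 173/2 → (-997/10, -2733/40)
  seg 7: left by d6 = 179/10 → (-588/5, -2733/40)
  seg 8: up by d6 = 179/10 → (-588/5, -2017/40)

d4 = 97/10
d5 = 173/10
d6 = 179/10
d7 = -37/4
d8 = 173/2
d9 = -65/4
d10 = 7/8
endpoint = (-588/5, -2017/40)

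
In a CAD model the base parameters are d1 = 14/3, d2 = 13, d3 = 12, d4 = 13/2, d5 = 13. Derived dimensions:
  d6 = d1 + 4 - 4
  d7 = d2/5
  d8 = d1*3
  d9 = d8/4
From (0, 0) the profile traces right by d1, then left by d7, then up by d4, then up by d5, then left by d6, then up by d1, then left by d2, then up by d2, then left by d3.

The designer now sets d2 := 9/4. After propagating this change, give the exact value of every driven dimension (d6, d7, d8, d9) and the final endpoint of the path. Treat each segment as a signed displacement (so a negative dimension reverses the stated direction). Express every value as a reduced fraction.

d6 = 14/3
d7 = 9/20
d8 = 14
d9 = 7/2
endpoint = (-147/10, 317/12)

Apply edit: d2 := 9/4
  d6 = d1 + 4 - 4 = 14/3
  d7 = d2/5 = 9/20
  d8 = d1*3 = 14
  d9 = d8/4 = 7/2
Walk from origin (0, 0):
  seg 1: right by d1 = 14/3 → (14/3, 0)
  seg 2: left by d7 = 9/20 → (253/60, 0)
  seg 3: up by d4 = 13/2 → (253/60, 13/2)
  seg 4: up by d5 = 13 → (253/60, 39/2)
  seg 5: left by d6 = 14/3 → (-9/20, 39/2)
  seg 6: up by d1 = 14/3 → (-9/20, 145/6)
  seg 7: left by d2 = 9/4 → (-27/10, 145/6)
  seg 8: up by d2 = 9/4 → (-27/10, 317/12)
  seg 9: left by d3 = 12 → (-147/10, 317/12)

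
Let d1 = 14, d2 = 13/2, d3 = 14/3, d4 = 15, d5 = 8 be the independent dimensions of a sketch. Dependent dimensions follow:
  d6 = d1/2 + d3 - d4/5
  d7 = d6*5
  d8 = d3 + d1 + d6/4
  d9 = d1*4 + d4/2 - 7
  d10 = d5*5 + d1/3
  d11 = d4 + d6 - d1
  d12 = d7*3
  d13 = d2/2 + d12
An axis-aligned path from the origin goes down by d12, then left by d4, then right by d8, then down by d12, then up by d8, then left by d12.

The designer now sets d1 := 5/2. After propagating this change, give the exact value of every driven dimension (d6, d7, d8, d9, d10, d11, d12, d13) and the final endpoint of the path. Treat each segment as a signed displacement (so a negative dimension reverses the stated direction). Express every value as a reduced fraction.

Apply edit: d1 := 5/2
  d6 = d1/2 + d3 - d4/5 = 35/12
  d7 = d6*5 = 175/12
  d8 = d3 + d1 + d6/4 = 379/48
  d9 = d1*4 + d4/2 - 7 = 21/2
  d10 = d5*5 + d1/3 = 245/6
  d11 = d4 + d6 - d1 = 185/12
  d12 = d7*3 = 175/4
  d13 = d2/2 + d12 = 47
Walk from origin (0, 0):
  seg 1: down by d12 = 175/4 → (0, -175/4)
  seg 2: left by d4 = 15 → (-15, -175/4)
  seg 3: right by d8 = 379/48 → (-341/48, -175/4)
  seg 4: down by d12 = 175/4 → (-341/48, -175/2)
  seg 5: up by d8 = 379/48 → (-341/48, -3821/48)
  seg 6: left by d12 = 175/4 → (-2441/48, -3821/48)

d6 = 35/12
d7 = 175/12
d8 = 379/48
d9 = 21/2
d10 = 245/6
d11 = 185/12
d12 = 175/4
d13 = 47
endpoint = (-2441/48, -3821/48)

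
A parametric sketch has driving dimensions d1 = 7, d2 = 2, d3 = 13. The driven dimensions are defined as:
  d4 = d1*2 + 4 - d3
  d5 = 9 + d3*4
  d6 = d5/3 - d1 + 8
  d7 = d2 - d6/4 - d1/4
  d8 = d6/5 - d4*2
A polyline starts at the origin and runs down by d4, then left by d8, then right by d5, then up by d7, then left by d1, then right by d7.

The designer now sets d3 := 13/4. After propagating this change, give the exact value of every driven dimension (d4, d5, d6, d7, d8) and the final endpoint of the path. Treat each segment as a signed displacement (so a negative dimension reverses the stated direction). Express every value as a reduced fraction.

Apply edit: d3 := 13/4
  d4 = d1*2 + 4 - d3 = 59/4
  d5 = 9 + d3*4 = 22
  d6 = d5/3 - d1 + 8 = 25/3
  d7 = d2 - d6/4 - d1/4 = -11/6
  d8 = d6/5 - d4*2 = -167/6
Walk from origin (0, 0):
  seg 1: down by d4 = 59/4 → (0, -59/4)
  seg 2: left by d8 = -167/6 → (167/6, -59/4)
  seg 3: right by d5 = 22 → (299/6, -59/4)
  seg 4: up by d7 = -11/6 → (299/6, -199/12)
  seg 5: left by d1 = 7 → (257/6, -199/12)
  seg 6: right by d7 = -11/6 → (41, -199/12)

d4 = 59/4
d5 = 22
d6 = 25/3
d7 = -11/6
d8 = -167/6
endpoint = (41, -199/12)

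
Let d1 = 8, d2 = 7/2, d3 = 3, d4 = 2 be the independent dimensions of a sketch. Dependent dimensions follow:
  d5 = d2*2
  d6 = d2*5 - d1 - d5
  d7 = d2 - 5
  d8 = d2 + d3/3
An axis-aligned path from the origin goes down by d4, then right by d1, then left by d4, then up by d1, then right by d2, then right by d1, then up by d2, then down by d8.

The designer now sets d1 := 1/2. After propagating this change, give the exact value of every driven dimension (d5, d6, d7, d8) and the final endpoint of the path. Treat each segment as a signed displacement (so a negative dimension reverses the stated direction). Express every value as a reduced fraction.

Apply edit: d1 := 1/2
  d5 = d2*2 = 7
  d6 = d2*5 - d1 - d5 = 10
  d7 = d2 - 5 = -3/2
  d8 = d2 + d3/3 = 9/2
Walk from origin (0, 0):
  seg 1: down by d4 = 2 → (0, -2)
  seg 2: right by d1 = 1/2 → (1/2, -2)
  seg 3: left by d4 = 2 → (-3/2, -2)
  seg 4: up by d1 = 1/2 → (-3/2, -3/2)
  seg 5: right by d2 = 7/2 → (2, -3/2)
  seg 6: right by d1 = 1/2 → (5/2, -3/2)
  seg 7: up by d2 = 7/2 → (5/2, 2)
  seg 8: down by d8 = 9/2 → (5/2, -5/2)

d5 = 7
d6 = 10
d7 = -3/2
d8 = 9/2
endpoint = (5/2, -5/2)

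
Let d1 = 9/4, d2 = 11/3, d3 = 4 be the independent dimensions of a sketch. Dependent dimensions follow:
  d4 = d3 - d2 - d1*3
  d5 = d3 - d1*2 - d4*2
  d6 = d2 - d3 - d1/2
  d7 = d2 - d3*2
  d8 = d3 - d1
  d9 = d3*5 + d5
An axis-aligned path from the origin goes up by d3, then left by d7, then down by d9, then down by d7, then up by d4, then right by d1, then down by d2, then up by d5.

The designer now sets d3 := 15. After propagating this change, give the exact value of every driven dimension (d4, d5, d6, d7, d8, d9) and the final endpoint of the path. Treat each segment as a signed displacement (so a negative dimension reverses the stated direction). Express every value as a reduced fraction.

Apply edit: d3 := 15
  d4 = d3 - d2 - d1*3 = 55/12
  d5 = d3 - d1*2 - d4*2 = 4/3
  d6 = d2 - d3 - d1/2 = -299/24
  d7 = d2 - d3*2 = -79/3
  d8 = d3 - d1 = 51/4
  d9 = d3*5 + d5 = 229/3
Walk from origin (0, 0):
  seg 1: up by d3 = 15 → (0, 15)
  seg 2: left by d7 = -79/3 → (79/3, 15)
  seg 3: down by d9 = 229/3 → (79/3, -184/3)
  seg 4: down by d7 = -79/3 → (79/3, -35)
  seg 5: up by d4 = 55/12 → (79/3, -365/12)
  seg 6: right by d1 = 9/4 → (343/12, -365/12)
  seg 7: down by d2 = 11/3 → (343/12, -409/12)
  seg 8: up by d5 = 4/3 → (343/12, -131/4)

d4 = 55/12
d5 = 4/3
d6 = -299/24
d7 = -79/3
d8 = 51/4
d9 = 229/3
endpoint = (343/12, -131/4)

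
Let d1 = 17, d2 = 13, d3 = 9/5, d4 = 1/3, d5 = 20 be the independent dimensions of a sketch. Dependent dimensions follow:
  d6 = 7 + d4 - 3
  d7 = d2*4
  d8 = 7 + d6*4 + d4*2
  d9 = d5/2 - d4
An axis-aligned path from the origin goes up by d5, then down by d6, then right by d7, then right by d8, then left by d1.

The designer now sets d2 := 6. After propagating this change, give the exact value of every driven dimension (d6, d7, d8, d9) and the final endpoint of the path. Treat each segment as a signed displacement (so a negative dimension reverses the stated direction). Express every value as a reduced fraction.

Apply edit: d2 := 6
  d6 = 7 + d4 - 3 = 13/3
  d7 = d2*4 = 24
  d8 = 7 + d6*4 + d4*2 = 25
  d9 = d5/2 - d4 = 29/3
Walk from origin (0, 0):
  seg 1: up by d5 = 20 → (0, 20)
  seg 2: down by d6 = 13/3 → (0, 47/3)
  seg 3: right by d7 = 24 → (24, 47/3)
  seg 4: right by d8 = 25 → (49, 47/3)
  seg 5: left by d1 = 17 → (32, 47/3)

d6 = 13/3
d7 = 24
d8 = 25
d9 = 29/3
endpoint = (32, 47/3)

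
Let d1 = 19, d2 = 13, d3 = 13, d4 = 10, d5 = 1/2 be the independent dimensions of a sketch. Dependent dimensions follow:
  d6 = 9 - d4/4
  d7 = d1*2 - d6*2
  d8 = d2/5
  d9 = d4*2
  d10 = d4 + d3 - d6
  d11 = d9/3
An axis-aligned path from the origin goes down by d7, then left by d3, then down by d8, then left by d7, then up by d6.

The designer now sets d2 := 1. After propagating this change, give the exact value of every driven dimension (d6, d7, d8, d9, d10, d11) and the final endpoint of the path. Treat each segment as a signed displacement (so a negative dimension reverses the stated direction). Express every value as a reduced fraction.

Apply edit: d2 := 1
  d6 = 9 - d4/4 = 13/2
  d7 = d1*2 - d6*2 = 25
  d8 = d2/5 = 1/5
  d9 = d4*2 = 20
  d10 = d4 + d3 - d6 = 33/2
  d11 = d9/3 = 20/3
Walk from origin (0, 0):
  seg 1: down by d7 = 25 → (0, -25)
  seg 2: left by d3 = 13 → (-13, -25)
  seg 3: down by d8 = 1/5 → (-13, -126/5)
  seg 4: left by d7 = 25 → (-38, -126/5)
  seg 5: up by d6 = 13/2 → (-38, -187/10)

d6 = 13/2
d7 = 25
d8 = 1/5
d9 = 20
d10 = 33/2
d11 = 20/3
endpoint = (-38, -187/10)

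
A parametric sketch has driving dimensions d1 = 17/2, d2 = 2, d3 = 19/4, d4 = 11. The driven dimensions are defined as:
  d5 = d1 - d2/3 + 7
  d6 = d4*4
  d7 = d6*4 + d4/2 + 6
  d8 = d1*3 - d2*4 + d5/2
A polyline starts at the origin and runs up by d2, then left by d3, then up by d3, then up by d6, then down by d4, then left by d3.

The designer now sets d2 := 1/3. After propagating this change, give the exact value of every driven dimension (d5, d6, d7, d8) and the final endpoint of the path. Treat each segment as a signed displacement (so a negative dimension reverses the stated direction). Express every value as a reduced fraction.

d5 = 277/18
d6 = 44
d7 = 375/2
d8 = 1147/36
endpoint = (-19/2, 457/12)

Apply edit: d2 := 1/3
  d5 = d1 - d2/3 + 7 = 277/18
  d6 = d4*4 = 44
  d7 = d6*4 + d4/2 + 6 = 375/2
  d8 = d1*3 - d2*4 + d5/2 = 1147/36
Walk from origin (0, 0):
  seg 1: up by d2 = 1/3 → (0, 1/3)
  seg 2: left by d3 = 19/4 → (-19/4, 1/3)
  seg 3: up by d3 = 19/4 → (-19/4, 61/12)
  seg 4: up by d6 = 44 → (-19/4, 589/12)
  seg 5: down by d4 = 11 → (-19/4, 457/12)
  seg 6: left by d3 = 19/4 → (-19/2, 457/12)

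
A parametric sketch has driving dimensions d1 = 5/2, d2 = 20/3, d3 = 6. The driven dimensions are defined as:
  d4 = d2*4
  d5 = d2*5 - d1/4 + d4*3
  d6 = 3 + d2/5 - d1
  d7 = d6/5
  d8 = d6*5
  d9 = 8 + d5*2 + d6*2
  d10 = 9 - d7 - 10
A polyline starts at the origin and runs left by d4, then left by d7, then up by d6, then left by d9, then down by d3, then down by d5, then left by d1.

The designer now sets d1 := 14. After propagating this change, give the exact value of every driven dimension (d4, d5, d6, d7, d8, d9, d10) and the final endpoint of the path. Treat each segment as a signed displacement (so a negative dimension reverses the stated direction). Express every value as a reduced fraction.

d4 = 80/3
d5 = 659/6
d6 = -29/3
d7 = -29/15
d8 = -145/3
d9 = 625/3
d10 = 14/15
endpoint = (-3706/15, -251/2)

Apply edit: d1 := 14
  d4 = d2*4 = 80/3
  d5 = d2*5 - d1/4 + d4*3 = 659/6
  d6 = 3 + d2/5 - d1 = -29/3
  d7 = d6/5 = -29/15
  d8 = d6*5 = -145/3
  d9 = 8 + d5*2 + d6*2 = 625/3
  d10 = 9 - d7 - 10 = 14/15
Walk from origin (0, 0):
  seg 1: left by d4 = 80/3 → (-80/3, 0)
  seg 2: left by d7 = -29/15 → (-371/15, 0)
  seg 3: up by d6 = -29/3 → (-371/15, -29/3)
  seg 4: left by d9 = 625/3 → (-3496/15, -29/3)
  seg 5: down by d3 = 6 → (-3496/15, -47/3)
  seg 6: down by d5 = 659/6 → (-3496/15, -251/2)
  seg 7: left by d1 = 14 → (-3706/15, -251/2)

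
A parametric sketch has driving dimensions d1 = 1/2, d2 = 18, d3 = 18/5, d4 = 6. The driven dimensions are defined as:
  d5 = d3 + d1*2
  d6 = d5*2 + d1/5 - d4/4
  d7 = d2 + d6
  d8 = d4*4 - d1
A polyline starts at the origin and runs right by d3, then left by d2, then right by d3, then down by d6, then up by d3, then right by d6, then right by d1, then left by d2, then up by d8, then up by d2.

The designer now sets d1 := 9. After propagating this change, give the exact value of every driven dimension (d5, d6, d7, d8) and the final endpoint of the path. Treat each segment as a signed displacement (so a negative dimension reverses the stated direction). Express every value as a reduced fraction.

d5 = 108/5
d6 = 87/2
d7 = 123/2
d8 = 15
endpoint = (237/10, -69/10)

Apply edit: d1 := 9
  d5 = d3 + d1*2 = 108/5
  d6 = d5*2 + d1/5 - d4/4 = 87/2
  d7 = d2 + d6 = 123/2
  d8 = d4*4 - d1 = 15
Walk from origin (0, 0):
  seg 1: right by d3 = 18/5 → (18/5, 0)
  seg 2: left by d2 = 18 → (-72/5, 0)
  seg 3: right by d3 = 18/5 → (-54/5, 0)
  seg 4: down by d6 = 87/2 → (-54/5, -87/2)
  seg 5: up by d3 = 18/5 → (-54/5, -399/10)
  seg 6: right by d6 = 87/2 → (327/10, -399/10)
  seg 7: right by d1 = 9 → (417/10, -399/10)
  seg 8: left by d2 = 18 → (237/10, -399/10)
  seg 9: up by d8 = 15 → (237/10, -249/10)
  seg 10: up by d2 = 18 → (237/10, -69/10)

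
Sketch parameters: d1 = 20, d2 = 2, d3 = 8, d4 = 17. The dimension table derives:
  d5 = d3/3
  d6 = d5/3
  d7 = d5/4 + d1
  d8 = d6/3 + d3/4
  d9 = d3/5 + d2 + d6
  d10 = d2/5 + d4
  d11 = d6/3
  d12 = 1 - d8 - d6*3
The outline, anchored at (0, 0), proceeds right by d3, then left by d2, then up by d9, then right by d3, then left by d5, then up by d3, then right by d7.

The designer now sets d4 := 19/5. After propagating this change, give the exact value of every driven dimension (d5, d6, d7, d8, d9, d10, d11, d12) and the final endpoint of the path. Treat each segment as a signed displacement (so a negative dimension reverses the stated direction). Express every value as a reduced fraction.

Apply edit: d4 := 19/5
  d5 = d3/3 = 8/3
  d6 = d5/3 = 8/9
  d7 = d5/4 + d1 = 62/3
  d8 = d6/3 + d3/4 = 62/27
  d9 = d3/5 + d2 + d6 = 202/45
  d10 = d2/5 + d4 = 21/5
  d11 = d6/3 = 8/27
  d12 = 1 - d8 - d6*3 = -107/27
Walk from origin (0, 0):
  seg 1: right by d3 = 8 → (8, 0)
  seg 2: left by d2 = 2 → (6, 0)
  seg 3: up by d9 = 202/45 → (6, 202/45)
  seg 4: right by d3 = 8 → (14, 202/45)
  seg 5: left by d5 = 8/3 → (34/3, 202/45)
  seg 6: up by d3 = 8 → (34/3, 562/45)
  seg 7: right by d7 = 62/3 → (32, 562/45)

d5 = 8/3
d6 = 8/9
d7 = 62/3
d8 = 62/27
d9 = 202/45
d10 = 21/5
d11 = 8/27
d12 = -107/27
endpoint = (32, 562/45)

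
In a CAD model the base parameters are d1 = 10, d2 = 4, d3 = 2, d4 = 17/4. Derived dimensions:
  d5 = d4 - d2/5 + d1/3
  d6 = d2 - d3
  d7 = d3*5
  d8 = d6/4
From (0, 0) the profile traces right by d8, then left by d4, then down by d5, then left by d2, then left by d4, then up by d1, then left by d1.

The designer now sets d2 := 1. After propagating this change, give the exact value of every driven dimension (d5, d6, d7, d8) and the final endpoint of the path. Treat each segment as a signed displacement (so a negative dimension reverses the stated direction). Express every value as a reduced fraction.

d5 = 443/60
d6 = -1
d7 = 10
d8 = -1/4
endpoint = (-79/4, 157/60)

Apply edit: d2 := 1
  d5 = d4 - d2/5 + d1/3 = 443/60
  d6 = d2 - d3 = -1
  d7 = d3*5 = 10
  d8 = d6/4 = -1/4
Walk from origin (0, 0):
  seg 1: right by d8 = -1/4 → (-1/4, 0)
  seg 2: left by d4 = 17/4 → (-9/2, 0)
  seg 3: down by d5 = 443/60 → (-9/2, -443/60)
  seg 4: left by d2 = 1 → (-11/2, -443/60)
  seg 5: left by d4 = 17/4 → (-39/4, -443/60)
  seg 6: up by d1 = 10 → (-39/4, 157/60)
  seg 7: left by d1 = 10 → (-79/4, 157/60)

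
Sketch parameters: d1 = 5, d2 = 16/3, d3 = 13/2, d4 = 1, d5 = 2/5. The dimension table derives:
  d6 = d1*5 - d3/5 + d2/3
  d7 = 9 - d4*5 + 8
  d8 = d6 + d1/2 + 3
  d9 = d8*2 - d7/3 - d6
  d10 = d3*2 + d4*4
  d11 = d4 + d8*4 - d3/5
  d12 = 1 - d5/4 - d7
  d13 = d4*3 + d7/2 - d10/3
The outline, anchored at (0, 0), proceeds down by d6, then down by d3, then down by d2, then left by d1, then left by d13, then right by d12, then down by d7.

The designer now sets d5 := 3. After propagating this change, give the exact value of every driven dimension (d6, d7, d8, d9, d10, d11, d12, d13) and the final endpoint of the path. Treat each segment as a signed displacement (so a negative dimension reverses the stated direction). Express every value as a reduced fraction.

d6 = 2293/90
d7 = 12
d8 = 1394/45
d9 = 2923/90
d10 = 17
d11 = 2225/18
d12 = -47/4
d13 = 10/3
endpoint = (-241/12, -2219/45)

Apply edit: d5 := 3
  d6 = d1*5 - d3/5 + d2/3 = 2293/90
  d7 = 9 - d4*5 + 8 = 12
  d8 = d6 + d1/2 + 3 = 1394/45
  d9 = d8*2 - d7/3 - d6 = 2923/90
  d10 = d3*2 + d4*4 = 17
  d11 = d4 + d8*4 - d3/5 = 2225/18
  d12 = 1 - d5/4 - d7 = -47/4
  d13 = d4*3 + d7/2 - d10/3 = 10/3
Walk from origin (0, 0):
  seg 1: down by d6 = 2293/90 → (0, -2293/90)
  seg 2: down by d3 = 13/2 → (0, -1439/45)
  seg 3: down by d2 = 16/3 → (0, -1679/45)
  seg 4: left by d1 = 5 → (-5, -1679/45)
  seg 5: left by d13 = 10/3 → (-25/3, -1679/45)
  seg 6: right by d12 = -47/4 → (-241/12, -1679/45)
  seg 7: down by d7 = 12 → (-241/12, -2219/45)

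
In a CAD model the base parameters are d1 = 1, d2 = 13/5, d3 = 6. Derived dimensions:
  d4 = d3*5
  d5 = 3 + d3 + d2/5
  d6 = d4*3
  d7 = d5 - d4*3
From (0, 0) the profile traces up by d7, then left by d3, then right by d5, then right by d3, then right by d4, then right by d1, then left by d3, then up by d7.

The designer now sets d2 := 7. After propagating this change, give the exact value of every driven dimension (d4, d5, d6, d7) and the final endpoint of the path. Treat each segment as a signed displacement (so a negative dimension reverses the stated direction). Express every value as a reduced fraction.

Apply edit: d2 := 7
  d4 = d3*5 = 30
  d5 = 3 + d3 + d2/5 = 52/5
  d6 = d4*3 = 90
  d7 = d5 - d4*3 = -398/5
Walk from origin (0, 0):
  seg 1: up by d7 = -398/5 → (0, -398/5)
  seg 2: left by d3 = 6 → (-6, -398/5)
  seg 3: right by d5 = 52/5 → (22/5, -398/5)
  seg 4: right by d3 = 6 → (52/5, -398/5)
  seg 5: right by d4 = 30 → (202/5, -398/5)
  seg 6: right by d1 = 1 → (207/5, -398/5)
  seg 7: left by d3 = 6 → (177/5, -398/5)
  seg 8: up by d7 = -398/5 → (177/5, -796/5)

d4 = 30
d5 = 52/5
d6 = 90
d7 = -398/5
endpoint = (177/5, -796/5)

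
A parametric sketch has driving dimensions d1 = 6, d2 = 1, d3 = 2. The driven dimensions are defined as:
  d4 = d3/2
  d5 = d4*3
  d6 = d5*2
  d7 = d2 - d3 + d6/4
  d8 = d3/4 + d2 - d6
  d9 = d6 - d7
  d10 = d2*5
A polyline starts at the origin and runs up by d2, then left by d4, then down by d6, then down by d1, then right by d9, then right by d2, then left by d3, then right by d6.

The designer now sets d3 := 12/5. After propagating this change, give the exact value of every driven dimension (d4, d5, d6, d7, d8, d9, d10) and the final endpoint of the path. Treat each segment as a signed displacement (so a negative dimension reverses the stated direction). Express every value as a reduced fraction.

Apply edit: d3 := 12/5
  d4 = d3/2 = 6/5
  d5 = d4*3 = 18/5
  d6 = d5*2 = 36/5
  d7 = d2 - d3 + d6/4 = 2/5
  d8 = d3/4 + d2 - d6 = -28/5
  d9 = d6 - d7 = 34/5
  d10 = d2*5 = 5
Walk from origin (0, 0):
  seg 1: up by d2 = 1 → (0, 1)
  seg 2: left by d4 = 6/5 → (-6/5, 1)
  seg 3: down by d6 = 36/5 → (-6/5, -31/5)
  seg 4: down by d1 = 6 → (-6/5, -61/5)
  seg 5: right by d9 = 34/5 → (28/5, -61/5)
  seg 6: right by d2 = 1 → (33/5, -61/5)
  seg 7: left by d3 = 12/5 → (21/5, -61/5)
  seg 8: right by d6 = 36/5 → (57/5, -61/5)

d4 = 6/5
d5 = 18/5
d6 = 36/5
d7 = 2/5
d8 = -28/5
d9 = 34/5
d10 = 5
endpoint = (57/5, -61/5)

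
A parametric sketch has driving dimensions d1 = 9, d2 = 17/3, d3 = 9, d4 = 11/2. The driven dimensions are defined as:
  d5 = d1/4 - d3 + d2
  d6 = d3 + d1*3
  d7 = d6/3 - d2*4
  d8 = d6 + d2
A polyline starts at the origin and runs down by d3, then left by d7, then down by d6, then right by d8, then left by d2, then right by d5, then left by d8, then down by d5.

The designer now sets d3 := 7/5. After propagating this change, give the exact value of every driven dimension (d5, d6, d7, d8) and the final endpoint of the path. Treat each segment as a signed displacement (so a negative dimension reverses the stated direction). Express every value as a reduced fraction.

d5 = 391/60
d6 = 142/5
d7 = -66/5
d8 = 511/15
endpoint = (281/20, -2179/60)

Apply edit: d3 := 7/5
  d5 = d1/4 - d3 + d2 = 391/60
  d6 = d3 + d1*3 = 142/5
  d7 = d6/3 - d2*4 = -66/5
  d8 = d6 + d2 = 511/15
Walk from origin (0, 0):
  seg 1: down by d3 = 7/5 → (0, -7/5)
  seg 2: left by d7 = -66/5 → (66/5, -7/5)
  seg 3: down by d6 = 142/5 → (66/5, -149/5)
  seg 4: right by d8 = 511/15 → (709/15, -149/5)
  seg 5: left by d2 = 17/3 → (208/5, -149/5)
  seg 6: right by d5 = 391/60 → (2887/60, -149/5)
  seg 7: left by d8 = 511/15 → (281/20, -149/5)
  seg 8: down by d5 = 391/60 → (281/20, -2179/60)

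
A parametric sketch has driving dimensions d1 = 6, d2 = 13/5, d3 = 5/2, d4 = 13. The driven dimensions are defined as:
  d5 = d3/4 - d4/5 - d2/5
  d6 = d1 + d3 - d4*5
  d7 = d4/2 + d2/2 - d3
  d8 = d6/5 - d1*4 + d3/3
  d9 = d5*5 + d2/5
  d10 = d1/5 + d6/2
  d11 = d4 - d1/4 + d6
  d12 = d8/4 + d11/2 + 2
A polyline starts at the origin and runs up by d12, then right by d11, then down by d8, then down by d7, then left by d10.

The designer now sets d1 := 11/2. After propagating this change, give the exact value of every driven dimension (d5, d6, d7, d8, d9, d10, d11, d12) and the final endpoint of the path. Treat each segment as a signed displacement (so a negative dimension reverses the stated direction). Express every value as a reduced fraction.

Apply edit: d1 := 11/2
  d5 = d3/4 - d4/5 - d2/5 = -499/200
  d6 = d1 + d3 - d4*5 = -57
  d7 = d4/2 + d2/2 - d3 = 53/10
  d8 = d6/5 - d1*4 + d3/3 = -977/30
  d9 = d5*5 + d2/5 = -2391/200
  d10 = d1/5 + d6/2 = -137/5
  d11 = d4 - d1/4 + d6 = -363/8
  d12 = d8/4 + d11/2 + 2 = -6919/240
Walk from origin (0, 0):
  seg 1: up by d12 = -6919/240 → (0, -6919/240)
  seg 2: right by d11 = -363/8 → (-363/8, -6919/240)
  seg 3: down by d8 = -977/30 → (-363/8, 299/80)
  seg 4: down by d7 = 53/10 → (-363/8, -25/16)
  seg 5: left by d10 = -137/5 → (-719/40, -25/16)

d5 = -499/200
d6 = -57
d7 = 53/10
d8 = -977/30
d9 = -2391/200
d10 = -137/5
d11 = -363/8
d12 = -6919/240
endpoint = (-719/40, -25/16)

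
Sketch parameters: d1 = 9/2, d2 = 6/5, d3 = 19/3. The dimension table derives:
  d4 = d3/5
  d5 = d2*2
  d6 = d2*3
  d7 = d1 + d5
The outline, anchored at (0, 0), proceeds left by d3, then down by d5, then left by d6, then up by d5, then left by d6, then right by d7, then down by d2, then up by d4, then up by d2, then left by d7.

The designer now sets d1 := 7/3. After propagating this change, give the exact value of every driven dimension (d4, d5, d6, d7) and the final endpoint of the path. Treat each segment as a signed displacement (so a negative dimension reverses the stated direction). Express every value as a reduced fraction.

d4 = 19/15
d5 = 12/5
d6 = 18/5
d7 = 71/15
endpoint = (-203/15, 19/15)

Apply edit: d1 := 7/3
  d4 = d3/5 = 19/15
  d5 = d2*2 = 12/5
  d6 = d2*3 = 18/5
  d7 = d1 + d5 = 71/15
Walk from origin (0, 0):
  seg 1: left by d3 = 19/3 → (-19/3, 0)
  seg 2: down by d5 = 12/5 → (-19/3, -12/5)
  seg 3: left by d6 = 18/5 → (-149/15, -12/5)
  seg 4: up by d5 = 12/5 → (-149/15, 0)
  seg 5: left by d6 = 18/5 → (-203/15, 0)
  seg 6: right by d7 = 71/15 → (-44/5, 0)
  seg 7: down by d2 = 6/5 → (-44/5, -6/5)
  seg 8: up by d4 = 19/15 → (-44/5, 1/15)
  seg 9: up by d2 = 6/5 → (-44/5, 19/15)
  seg 10: left by d7 = 71/15 → (-203/15, 19/15)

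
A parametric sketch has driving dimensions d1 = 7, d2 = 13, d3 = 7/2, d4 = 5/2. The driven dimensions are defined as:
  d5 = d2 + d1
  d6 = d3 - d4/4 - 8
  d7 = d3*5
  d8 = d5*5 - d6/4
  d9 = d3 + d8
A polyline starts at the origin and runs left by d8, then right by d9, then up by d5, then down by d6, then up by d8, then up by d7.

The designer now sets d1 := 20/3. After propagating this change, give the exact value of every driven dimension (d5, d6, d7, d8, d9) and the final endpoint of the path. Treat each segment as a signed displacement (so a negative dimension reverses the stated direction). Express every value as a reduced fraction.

d5 = 59/3
d6 = -41/8
d7 = 35/2
d8 = 9563/96
d9 = 9899/96
endpoint = (7/2, 4541/32)

Apply edit: d1 := 20/3
  d5 = d2 + d1 = 59/3
  d6 = d3 - d4/4 - 8 = -41/8
  d7 = d3*5 = 35/2
  d8 = d5*5 - d6/4 = 9563/96
  d9 = d3 + d8 = 9899/96
Walk from origin (0, 0):
  seg 1: left by d8 = 9563/96 → (-9563/96, 0)
  seg 2: right by d9 = 9899/96 → (7/2, 0)
  seg 3: up by d5 = 59/3 → (7/2, 59/3)
  seg 4: down by d6 = -41/8 → (7/2, 595/24)
  seg 5: up by d8 = 9563/96 → (7/2, 3981/32)
  seg 6: up by d7 = 35/2 → (7/2, 4541/32)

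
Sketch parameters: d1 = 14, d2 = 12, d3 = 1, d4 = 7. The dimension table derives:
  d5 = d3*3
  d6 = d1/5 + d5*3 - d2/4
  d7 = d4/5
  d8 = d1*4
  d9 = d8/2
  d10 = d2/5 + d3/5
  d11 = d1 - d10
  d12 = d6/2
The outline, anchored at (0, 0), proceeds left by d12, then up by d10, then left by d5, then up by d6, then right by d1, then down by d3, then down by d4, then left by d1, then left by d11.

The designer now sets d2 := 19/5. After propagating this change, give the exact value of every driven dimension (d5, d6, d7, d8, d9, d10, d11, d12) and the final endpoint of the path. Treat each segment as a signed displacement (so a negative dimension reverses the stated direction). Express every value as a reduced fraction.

d5 = 3
d6 = 217/20
d7 = 7/5
d8 = 56
d9 = 28
d10 = 24/25
d11 = 326/25
d12 = 217/40
endpoint = (-4293/200, 381/100)

Apply edit: d2 := 19/5
  d5 = d3*3 = 3
  d6 = d1/5 + d5*3 - d2/4 = 217/20
  d7 = d4/5 = 7/5
  d8 = d1*4 = 56
  d9 = d8/2 = 28
  d10 = d2/5 + d3/5 = 24/25
  d11 = d1 - d10 = 326/25
  d12 = d6/2 = 217/40
Walk from origin (0, 0):
  seg 1: left by d12 = 217/40 → (-217/40, 0)
  seg 2: up by d10 = 24/25 → (-217/40, 24/25)
  seg 3: left by d5 = 3 → (-337/40, 24/25)
  seg 4: up by d6 = 217/20 → (-337/40, 1181/100)
  seg 5: right by d1 = 14 → (223/40, 1181/100)
  seg 6: down by d3 = 1 → (223/40, 1081/100)
  seg 7: down by d4 = 7 → (223/40, 381/100)
  seg 8: left by d1 = 14 → (-337/40, 381/100)
  seg 9: left by d11 = 326/25 → (-4293/200, 381/100)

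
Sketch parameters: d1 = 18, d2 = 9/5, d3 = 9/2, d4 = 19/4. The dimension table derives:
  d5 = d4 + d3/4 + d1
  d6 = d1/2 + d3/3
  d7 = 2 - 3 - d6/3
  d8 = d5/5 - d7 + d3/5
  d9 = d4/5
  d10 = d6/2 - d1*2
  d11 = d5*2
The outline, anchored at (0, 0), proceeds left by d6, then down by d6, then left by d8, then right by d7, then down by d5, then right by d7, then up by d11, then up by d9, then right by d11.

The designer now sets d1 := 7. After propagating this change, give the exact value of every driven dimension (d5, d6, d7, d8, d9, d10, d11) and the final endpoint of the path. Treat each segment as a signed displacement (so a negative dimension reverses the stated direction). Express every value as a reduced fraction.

d5 = 103/8
d6 = 5
d7 = -8/3
d8 = 737/120
d9 = 19/20
d10 = -23/2
d11 = 103/4
endpoint = (371/40, 353/40)

Apply edit: d1 := 7
  d5 = d4 + d3/4 + d1 = 103/8
  d6 = d1/2 + d3/3 = 5
  d7 = 2 - 3 - d6/3 = -8/3
  d8 = d5/5 - d7 + d3/5 = 737/120
  d9 = d4/5 = 19/20
  d10 = d6/2 - d1*2 = -23/2
  d11 = d5*2 = 103/4
Walk from origin (0, 0):
  seg 1: left by d6 = 5 → (-5, 0)
  seg 2: down by d6 = 5 → (-5, -5)
  seg 3: left by d8 = 737/120 → (-1337/120, -5)
  seg 4: right by d7 = -8/3 → (-1657/120, -5)
  seg 5: down by d5 = 103/8 → (-1657/120, -143/8)
  seg 6: right by d7 = -8/3 → (-659/40, -143/8)
  seg 7: up by d11 = 103/4 → (-659/40, 63/8)
  seg 8: up by d9 = 19/20 → (-659/40, 353/40)
  seg 9: right by d11 = 103/4 → (371/40, 353/40)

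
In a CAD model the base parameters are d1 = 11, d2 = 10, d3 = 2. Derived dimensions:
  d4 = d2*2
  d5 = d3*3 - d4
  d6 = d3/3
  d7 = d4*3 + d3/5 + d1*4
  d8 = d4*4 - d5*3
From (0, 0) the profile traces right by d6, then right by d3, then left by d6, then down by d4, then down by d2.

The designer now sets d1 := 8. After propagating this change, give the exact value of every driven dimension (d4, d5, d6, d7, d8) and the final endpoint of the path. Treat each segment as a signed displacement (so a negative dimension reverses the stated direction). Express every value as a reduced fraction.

Apply edit: d1 := 8
  d4 = d2*2 = 20
  d5 = d3*3 - d4 = -14
  d6 = d3/3 = 2/3
  d7 = d4*3 + d3/5 + d1*4 = 462/5
  d8 = d4*4 - d5*3 = 122
Walk from origin (0, 0):
  seg 1: right by d6 = 2/3 → (2/3, 0)
  seg 2: right by d3 = 2 → (8/3, 0)
  seg 3: left by d6 = 2/3 → (2, 0)
  seg 4: down by d4 = 20 → (2, -20)
  seg 5: down by d2 = 10 → (2, -30)

d4 = 20
d5 = -14
d6 = 2/3
d7 = 462/5
d8 = 122
endpoint = (2, -30)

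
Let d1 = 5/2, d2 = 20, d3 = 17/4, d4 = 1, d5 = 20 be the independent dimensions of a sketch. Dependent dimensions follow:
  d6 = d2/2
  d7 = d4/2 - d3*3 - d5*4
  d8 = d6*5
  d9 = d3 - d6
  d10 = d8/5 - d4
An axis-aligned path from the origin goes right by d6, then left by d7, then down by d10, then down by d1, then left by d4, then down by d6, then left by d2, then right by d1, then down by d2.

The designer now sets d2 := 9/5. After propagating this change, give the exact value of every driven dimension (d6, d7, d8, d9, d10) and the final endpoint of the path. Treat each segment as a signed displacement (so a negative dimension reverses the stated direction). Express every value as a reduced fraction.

d6 = 9/10
d7 = -369/4
d8 = 9/2
d9 = 67/20
d10 = -1/10
endpoint = (1857/20, -51/10)

Apply edit: d2 := 9/5
  d6 = d2/2 = 9/10
  d7 = d4/2 - d3*3 - d5*4 = -369/4
  d8 = d6*5 = 9/2
  d9 = d3 - d6 = 67/20
  d10 = d8/5 - d4 = -1/10
Walk from origin (0, 0):
  seg 1: right by d6 = 9/10 → (9/10, 0)
  seg 2: left by d7 = -369/4 → (1863/20, 0)
  seg 3: down by d10 = -1/10 → (1863/20, 1/10)
  seg 4: down by d1 = 5/2 → (1863/20, -12/5)
  seg 5: left by d4 = 1 → (1843/20, -12/5)
  seg 6: down by d6 = 9/10 → (1843/20, -33/10)
  seg 7: left by d2 = 9/5 → (1807/20, -33/10)
  seg 8: right by d1 = 5/2 → (1857/20, -33/10)
  seg 9: down by d2 = 9/5 → (1857/20, -51/10)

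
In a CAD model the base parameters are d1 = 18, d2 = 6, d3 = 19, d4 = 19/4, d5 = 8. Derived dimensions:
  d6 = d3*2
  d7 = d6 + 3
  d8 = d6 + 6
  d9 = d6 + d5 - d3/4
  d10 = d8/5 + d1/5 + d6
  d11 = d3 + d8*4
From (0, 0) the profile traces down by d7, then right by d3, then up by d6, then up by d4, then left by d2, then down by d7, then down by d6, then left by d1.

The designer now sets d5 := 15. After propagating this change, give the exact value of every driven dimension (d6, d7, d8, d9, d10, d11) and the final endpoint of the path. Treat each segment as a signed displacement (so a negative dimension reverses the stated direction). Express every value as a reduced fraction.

Apply edit: d5 := 15
  d6 = d3*2 = 38
  d7 = d6 + 3 = 41
  d8 = d6 + 6 = 44
  d9 = d6 + d5 - d3/4 = 193/4
  d10 = d8/5 + d1/5 + d6 = 252/5
  d11 = d3 + d8*4 = 195
Walk from origin (0, 0):
  seg 1: down by d7 = 41 → (0, -41)
  seg 2: right by d3 = 19 → (19, -41)
  seg 3: up by d6 = 38 → (19, -3)
  seg 4: up by d4 = 19/4 → (19, 7/4)
  seg 5: left by d2 = 6 → (13, 7/4)
  seg 6: down by d7 = 41 → (13, -157/4)
  seg 7: down by d6 = 38 → (13, -309/4)
  seg 8: left by d1 = 18 → (-5, -309/4)

d6 = 38
d7 = 41
d8 = 44
d9 = 193/4
d10 = 252/5
d11 = 195
endpoint = (-5, -309/4)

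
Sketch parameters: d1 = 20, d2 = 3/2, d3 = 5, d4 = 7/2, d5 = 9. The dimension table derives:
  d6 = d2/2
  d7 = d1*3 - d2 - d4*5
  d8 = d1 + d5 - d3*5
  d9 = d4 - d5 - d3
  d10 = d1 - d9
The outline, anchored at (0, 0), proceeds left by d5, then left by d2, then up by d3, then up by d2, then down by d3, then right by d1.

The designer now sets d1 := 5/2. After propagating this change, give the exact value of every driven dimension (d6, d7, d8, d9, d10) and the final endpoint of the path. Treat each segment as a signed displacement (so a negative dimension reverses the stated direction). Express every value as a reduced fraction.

d6 = 3/4
d7 = -23/2
d8 = -27/2
d9 = -21/2
d10 = 13
endpoint = (-8, 3/2)

Apply edit: d1 := 5/2
  d6 = d2/2 = 3/4
  d7 = d1*3 - d2 - d4*5 = -23/2
  d8 = d1 + d5 - d3*5 = -27/2
  d9 = d4 - d5 - d3 = -21/2
  d10 = d1 - d9 = 13
Walk from origin (0, 0):
  seg 1: left by d5 = 9 → (-9, 0)
  seg 2: left by d2 = 3/2 → (-21/2, 0)
  seg 3: up by d3 = 5 → (-21/2, 5)
  seg 4: up by d2 = 3/2 → (-21/2, 13/2)
  seg 5: down by d3 = 5 → (-21/2, 3/2)
  seg 6: right by d1 = 5/2 → (-8, 3/2)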